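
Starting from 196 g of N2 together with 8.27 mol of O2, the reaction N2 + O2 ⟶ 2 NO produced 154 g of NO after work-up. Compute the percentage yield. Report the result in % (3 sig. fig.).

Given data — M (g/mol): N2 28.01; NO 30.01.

36.7 %

n(N2) = 196.0 / 28.01 = 6.998 mol
n(O2) = 8.270 mol
n/ν for N2 = 6.998/1 = 6.998
n/ν for O2 = 8.270/1 = 8.270
Smallest n/ν is N2 → limiting reagent.
theoretical n(NO) = (2/1) × 6.998 = 14.00 mol → 420.1 g
% yield = 154 / 420.1 × 100 = 36.66 %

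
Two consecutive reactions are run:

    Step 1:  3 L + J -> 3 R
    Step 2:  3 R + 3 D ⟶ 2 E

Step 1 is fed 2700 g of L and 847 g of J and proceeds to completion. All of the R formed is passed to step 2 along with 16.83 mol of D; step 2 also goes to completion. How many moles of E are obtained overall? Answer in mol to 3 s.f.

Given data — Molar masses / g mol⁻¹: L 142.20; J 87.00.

Step 1:
n(L) = 2700 / 142.20 = 18.99 mol
n(J) = 847.0 / 87.00 = 9.736 mol
n/ν for L = 18.99/3 = 6.330
n/ν for J = 9.736/1 = 9.736
Smallest n/ν is L → limiting reagent.
n(R) produced = (3/3) × 18.99 = 18.99 mol
Step 2:
n(R) available = 18.99 mol
n(D) = 16.83 mol
n/ν for R = 18.99/3 = 6.330
n/ν for D = 16.83/3 = 5.610
Smallest n/ν is D → limiting reagent.
n(E) = (2/3) × 16.83 = 11.22 mol

11.2 mol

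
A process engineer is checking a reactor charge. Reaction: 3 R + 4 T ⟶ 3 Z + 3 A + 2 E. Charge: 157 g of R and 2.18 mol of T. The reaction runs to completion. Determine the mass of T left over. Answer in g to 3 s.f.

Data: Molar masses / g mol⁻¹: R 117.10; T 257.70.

n(R) = 157.0 / 117.10 = 1.341 mol
n(T) = 2.180 mol
n/ν for R = 1.341/3 = 0.4470
n/ν for T = 2.180/4 = 0.5450
Smallest n/ν is R → limiting reagent.
T consumed = (4/3) × 1.341 = 1.788 mol
T remaining = 2.180 − 1.788 = 0.3920 mol
mass = 0.3920 × 257.70 = 101.0 g

101 g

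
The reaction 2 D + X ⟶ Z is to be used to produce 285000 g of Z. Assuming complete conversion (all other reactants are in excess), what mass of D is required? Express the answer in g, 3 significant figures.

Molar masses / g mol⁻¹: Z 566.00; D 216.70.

218000 g

n(Z) = 285000 / 566.00 = 503.5 mol
n(D) = (2/1) × 503.5 = 1007 mol
mass = 1007 × 216.70 = 218200 g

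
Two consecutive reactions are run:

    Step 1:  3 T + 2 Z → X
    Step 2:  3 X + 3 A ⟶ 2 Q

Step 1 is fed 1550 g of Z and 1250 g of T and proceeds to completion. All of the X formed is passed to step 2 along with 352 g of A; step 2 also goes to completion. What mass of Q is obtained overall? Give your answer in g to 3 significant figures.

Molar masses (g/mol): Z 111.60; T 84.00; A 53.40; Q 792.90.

Step 1:
n(Z) = 1550 / 111.60 = 13.89 mol
n(T) = 1250 / 84.00 = 14.88 mol
n/ν for Z = 13.89/2 = 6.945
n/ν for T = 14.88/3 = 4.960
Smallest n/ν is T → limiting reagent.
n(X) produced = (1/3) × 14.88 = 4.960 mol
Step 2:
n(X) available = 4.960 mol
n(A) = 352.0 / 53.40 = 6.592 mol
n/ν for X = 4.960/3 = 1.653
n/ν for A = 6.592/3 = 2.197
Smallest n/ν is X → limiting reagent.
n(Q) = (2/3) × 4.960 = 3.307 mol
mass = 3.307 × 792.90 = 2622 g

2620 g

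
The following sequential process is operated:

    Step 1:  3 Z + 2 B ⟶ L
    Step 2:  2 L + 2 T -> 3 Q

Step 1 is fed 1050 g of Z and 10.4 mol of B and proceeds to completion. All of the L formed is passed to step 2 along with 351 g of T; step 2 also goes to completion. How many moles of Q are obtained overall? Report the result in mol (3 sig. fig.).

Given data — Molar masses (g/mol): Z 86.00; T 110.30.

Step 1:
n(Z) = 1050 / 86.00 = 12.21 mol
n(B) = 10.40 mol
n/ν for Z = 12.21/3 = 4.070
n/ν for B = 10.40/2 = 5.200
Smallest n/ν is Z → limiting reagent.
n(L) produced = (1/3) × 12.21 = 4.070 mol
Step 2:
n(L) available = 4.070 mol
n(T) = 351.0 / 110.30 = 3.182 mol
n/ν for L = 4.070/2 = 2.035
n/ν for T = 3.182/2 = 1.591
Smallest n/ν is T → limiting reagent.
n(Q) = (3/2) × 3.182 = 4.773 mol

4.77 mol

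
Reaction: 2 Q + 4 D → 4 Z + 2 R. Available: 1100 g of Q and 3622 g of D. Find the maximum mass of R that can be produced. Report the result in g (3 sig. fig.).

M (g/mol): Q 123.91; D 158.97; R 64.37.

571 g

n(Q) = 1100 / 123.91 = 8.877 mol
n(D) = 3622 / 158.97 = 22.78 mol
n/ν for Q = 8.877/2 = 4.439
n/ν for D = 22.78/4 = 5.695
Smallest n/ν is Q → limiting reagent.
n(R) = (2/2) × 8.877 = 8.877 mol
mass = 8.877 × 64.37 = 571.4 g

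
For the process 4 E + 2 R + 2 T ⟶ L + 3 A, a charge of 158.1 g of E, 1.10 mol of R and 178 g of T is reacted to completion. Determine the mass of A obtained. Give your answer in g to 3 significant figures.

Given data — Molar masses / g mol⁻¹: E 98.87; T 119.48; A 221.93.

n(E) = 158.1 / 98.87 = 1.599 mol
n(R) = 1.100 mol
n(T) = 178.0 / 119.48 = 1.490 mol
n/ν → E: 0.3998, R: 0.5500, T: 0.7450; E is limiting.
n(A) = (3/4) × 1.599 = 1.199 mol
mass = 1.199 × 221.93 = 266.1 g

266 g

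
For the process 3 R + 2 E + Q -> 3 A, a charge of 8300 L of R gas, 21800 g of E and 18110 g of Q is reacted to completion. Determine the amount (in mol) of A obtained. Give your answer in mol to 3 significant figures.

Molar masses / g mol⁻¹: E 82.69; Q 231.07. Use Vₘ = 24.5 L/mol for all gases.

n(R) = 8300 / 24.5 = 338.8 mol
n(E) = 21800 / 82.69 = 263.6 mol
n(Q) = 18110 / 231.07 = 78.37 mol
n/ν for R = 338.8/3 = 112.9
n/ν for E = 263.6/2 = 131.8
n/ν for Q = 78.37/1 = 78.37
Smallest n/ν is Q → limiting reagent.
n(A) = (3/1) × 78.37 = 235.1 mol

235 mol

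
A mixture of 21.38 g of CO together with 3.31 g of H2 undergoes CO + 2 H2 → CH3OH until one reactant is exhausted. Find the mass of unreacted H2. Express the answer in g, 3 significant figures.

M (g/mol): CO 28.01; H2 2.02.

n(CO) = 21.38 / 28.01 = 0.7633 mol
n(H2) = 3.310 / 2.02 = 1.639 mol
n/ν for CO = 0.7633/1 = 0.7633
n/ν for H2 = 1.639/2 = 0.8195
Smallest n/ν is CO → limiting reagent.
H2 consumed = (2/1) × 0.7633 = 1.527 mol
H2 remaining = 1.639 − 1.527 = 0.1120 mol
mass = 0.1120 × 2.02 = 0.2262 g

0.226 g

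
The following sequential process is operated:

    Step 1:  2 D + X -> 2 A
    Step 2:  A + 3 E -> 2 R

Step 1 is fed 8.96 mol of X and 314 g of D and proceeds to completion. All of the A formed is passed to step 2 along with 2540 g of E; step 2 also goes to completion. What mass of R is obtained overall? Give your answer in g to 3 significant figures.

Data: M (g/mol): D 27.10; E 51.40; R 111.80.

2590 g

Step 1:
n(X) = 8.960 mol
n(D) = 314.0 / 27.10 = 11.59 mol
n/ν → X: 8.960, D: 5.795; D is limiting.
n(A) produced = (2/2) × 11.59 = 11.59 mol
Step 2:
n(A) available = 11.59 mol
n(E) = 2540 / 51.40 = 49.42 mol
n/ν → A: 11.59, E: 16.47; A is limiting.
n(R) = (2/1) × 11.59 = 23.18 mol
mass = 23.18 × 111.80 = 2592 g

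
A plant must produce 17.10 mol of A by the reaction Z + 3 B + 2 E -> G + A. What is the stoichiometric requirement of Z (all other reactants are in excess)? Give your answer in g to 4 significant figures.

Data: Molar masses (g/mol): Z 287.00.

4908 g

n(A) = 17.10 mol
n(Z) = (1/1) × 17.10 = 17.10 mol
mass = 17.10 × 287.00 = 4908 g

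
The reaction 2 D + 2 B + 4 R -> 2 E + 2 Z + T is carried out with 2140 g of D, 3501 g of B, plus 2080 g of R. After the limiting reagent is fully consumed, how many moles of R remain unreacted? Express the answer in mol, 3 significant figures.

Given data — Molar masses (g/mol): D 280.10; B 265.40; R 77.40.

n(D) = 2140 / 280.10 = 7.640 mol
n(B) = 3501 / 265.40 = 13.19 mol
n(R) = 2080 / 77.40 = 26.87 mol
n/ν for D = 7.640/2 = 3.820
n/ν for B = 13.19/2 = 6.595
n/ν for R = 26.87/4 = 6.718
Smallest n/ν is D → limiting reagent.
R consumed = (4/2) × 7.640 = 15.28 mol
R remaining = 26.87 − 15.28 = 11.59 mol

11.6 mol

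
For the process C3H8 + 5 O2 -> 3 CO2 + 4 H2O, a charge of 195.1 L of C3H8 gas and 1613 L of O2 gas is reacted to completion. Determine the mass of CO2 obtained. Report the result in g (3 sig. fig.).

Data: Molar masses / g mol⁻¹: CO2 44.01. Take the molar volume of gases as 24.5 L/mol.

1050 g

n(C3H8) = 195.1 / 24.5 = 7.963 mol
n(O2) = 1613 / 24.5 = 65.84 mol
n/ν for C3H8 = 7.963/1 = 7.963
n/ν for O2 = 65.84/5 = 13.17
Smallest n/ν is C3H8 → limiting reagent.
n(CO2) = (3/1) × 7.963 = 23.89 mol
mass = 23.89 × 44.01 = 1051 g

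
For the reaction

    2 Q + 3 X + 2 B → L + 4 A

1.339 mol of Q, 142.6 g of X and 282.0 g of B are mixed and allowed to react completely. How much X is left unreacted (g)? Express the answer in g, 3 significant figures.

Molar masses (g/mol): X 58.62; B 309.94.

n(Q) = 1.339 mol
n(X) = 142.6 / 58.62 = 2.433 mol
n(B) = 282.0 / 309.94 = 0.9099 mol
n/ν for Q = 1.339/2 = 0.6695
n/ν for X = 2.433/3 = 0.8110
n/ν for B = 0.9099/2 = 0.4550
Smallest n/ν is B → limiting reagent.
X consumed = (3/2) × 0.9099 = 1.365 mol
X remaining = 2.433 − 1.365 = 1.068 mol
mass = 1.068 × 58.62 = 62.61 g

62.6 g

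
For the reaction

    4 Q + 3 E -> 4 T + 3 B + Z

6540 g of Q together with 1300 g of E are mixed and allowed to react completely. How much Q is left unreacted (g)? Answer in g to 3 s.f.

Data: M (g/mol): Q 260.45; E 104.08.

2200 g

n(Q) = 6540 / 260.45 = 25.11 mol
n(E) = 1300 / 104.08 = 12.49 mol
n/ν for Q = 25.11/4 = 6.278
n/ν for E = 12.49/3 = 4.163
Smallest n/ν is E → limiting reagent.
Q consumed = (4/3) × 12.49 = 16.65 mol
Q remaining = 25.11 − 16.65 = 8.460 mol
mass = 8.460 × 260.45 = 2203 g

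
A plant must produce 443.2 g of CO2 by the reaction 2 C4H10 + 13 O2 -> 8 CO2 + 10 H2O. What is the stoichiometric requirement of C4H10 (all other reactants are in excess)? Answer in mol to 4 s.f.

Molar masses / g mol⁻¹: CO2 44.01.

n(CO2) = 443.2 / 44.01 = 10.07 mol
n(C4H10) = (2/8) × 10.07 = 2.518 mol

2.518 mol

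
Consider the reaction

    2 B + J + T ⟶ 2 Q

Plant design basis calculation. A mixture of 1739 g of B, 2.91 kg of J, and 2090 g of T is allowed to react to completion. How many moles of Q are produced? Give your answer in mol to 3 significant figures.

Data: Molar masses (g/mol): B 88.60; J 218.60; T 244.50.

n(B) = 1739 / 88.60 = 19.63 mol
n(J) = 2.910×1000 / 218.60 = 13.31 mol
n(T) = 2090 / 244.50 = 8.548 mol
n/ν → B: 9.815, J: 13.31, T: 8.548; T is limiting.
n(Q) = (2/1) × 8.548 = 17.10 mol

17.1 mol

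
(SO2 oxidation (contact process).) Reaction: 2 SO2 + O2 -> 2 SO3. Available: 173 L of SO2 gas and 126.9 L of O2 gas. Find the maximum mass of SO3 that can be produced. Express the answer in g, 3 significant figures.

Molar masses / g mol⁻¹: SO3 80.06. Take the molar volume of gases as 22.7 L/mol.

610 g

n(SO2) = 173.0 / 22.7 = 7.621 mol
n(O2) = 126.9 / 22.7 = 5.590 mol
n/ν for SO2 = 7.621/2 = 3.811
n/ν for O2 = 5.590/1 = 5.590
Smallest n/ν is SO2 → limiting reagent.
n(SO3) = (2/2) × 7.621 = 7.621 mol
mass = 7.621 × 80.06 = 610.1 g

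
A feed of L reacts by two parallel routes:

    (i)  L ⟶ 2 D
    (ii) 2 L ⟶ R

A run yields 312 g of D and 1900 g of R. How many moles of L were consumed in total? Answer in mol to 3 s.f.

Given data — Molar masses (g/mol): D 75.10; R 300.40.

14.7 mol

n(D) = 312 / 75.10 = 4.154 mol
n(R) = 1900 / 300.40 = 6.325 mol
n(L) via (i) = (1/2)×4.154 = 2.077 mol
n(L) via (ii) = (2/1)×6.325 = 12.65 mol
total n(L) = 2.077 + 12.65 = 14.73 mol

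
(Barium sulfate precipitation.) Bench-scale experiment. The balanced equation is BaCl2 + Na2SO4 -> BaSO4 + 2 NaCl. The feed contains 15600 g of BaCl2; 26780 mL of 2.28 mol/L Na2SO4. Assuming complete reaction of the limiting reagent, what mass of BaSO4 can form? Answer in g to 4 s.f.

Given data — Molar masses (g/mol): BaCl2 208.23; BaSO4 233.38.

n(BaCl2) = 15600 / 208.23 = 74.92 mol
n(Na2SO4) = 2.28 × 26780/1000 = 61.06 mol
n/ν for BaCl2 = 74.92/1 = 74.92
n/ν for Na2SO4 = 61.06/1 = 61.06
Smallest n/ν is Na2SO4 → limiting reagent.
n(BaSO4) = (1/1) × 61.06 = 61.06 mol
mass = 61.06 × 233.38 = 14250 g

14250 g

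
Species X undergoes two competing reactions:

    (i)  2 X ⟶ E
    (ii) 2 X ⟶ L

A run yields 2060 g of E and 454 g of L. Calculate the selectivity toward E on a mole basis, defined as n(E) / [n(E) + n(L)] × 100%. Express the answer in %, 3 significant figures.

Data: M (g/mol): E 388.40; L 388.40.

81.9 %

n(E) = 2060 / 388.40 = 5.304 mol
n(L) = 454 / 388.40 = 1.169 mol
selectivity = 5.304/(5.304+1.169) × 100 = 81.94 %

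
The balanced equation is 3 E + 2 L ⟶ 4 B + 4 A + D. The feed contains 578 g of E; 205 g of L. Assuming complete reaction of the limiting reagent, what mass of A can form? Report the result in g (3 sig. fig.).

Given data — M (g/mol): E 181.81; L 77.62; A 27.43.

116 g

n(E) = 578.0 / 181.81 = 3.179 mol
n(L) = 205.0 / 77.62 = 2.641 mol
n/ν → E: 1.060, L: 1.321; E is limiting.
n(A) = (4/3) × 3.179 = 4.239 mol
mass = 4.239 × 27.43 = 116.3 g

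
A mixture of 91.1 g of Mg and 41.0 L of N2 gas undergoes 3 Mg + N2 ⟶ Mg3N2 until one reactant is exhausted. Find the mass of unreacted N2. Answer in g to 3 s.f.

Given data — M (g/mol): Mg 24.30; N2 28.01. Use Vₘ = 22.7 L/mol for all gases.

n(Mg) = 91.10 / 24.30 = 3.749 mol
n(N2) = 41.00 / 22.7 = 1.806 mol
n/ν for Mg = 3.749/3 = 1.250
n/ν for N2 = 1.806/1 = 1.806
Smallest n/ν is Mg → limiting reagent.
N2 consumed = (1/3) × 3.749 = 1.250 mol
N2 remaining = 1.806 − 1.250 = 0.5560 mol
mass = 0.5560 × 28.01 = 15.57 g

15.6 g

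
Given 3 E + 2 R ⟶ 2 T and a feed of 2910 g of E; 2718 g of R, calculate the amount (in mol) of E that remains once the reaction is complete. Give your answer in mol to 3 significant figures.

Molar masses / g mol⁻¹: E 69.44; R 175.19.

18.6 mol

n(E) = 2910 / 69.44 = 41.91 mol
n(R) = 2718 / 175.19 = 15.51 mol
n/ν for E = 41.91/3 = 13.97
n/ν for R = 15.51/2 = 7.755
Smallest n/ν is R → limiting reagent.
E consumed = (3/2) × 15.51 = 23.27 mol
E remaining = 41.91 − 23.27 = 18.64 mol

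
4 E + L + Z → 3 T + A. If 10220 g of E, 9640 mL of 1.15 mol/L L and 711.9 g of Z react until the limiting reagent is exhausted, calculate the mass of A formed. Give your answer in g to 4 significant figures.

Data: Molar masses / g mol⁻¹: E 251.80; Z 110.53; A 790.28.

n(E) = 10220 / 251.80 = 40.59 mol
n(L) = 1.15 × 9640/1000 = 11.09 mol
n(Z) = 711.9 / 110.53 = 6.441 mol
n/ν for E = 40.59/4 = 10.15
n/ν for L = 11.09/1 = 11.09
n/ν for Z = 6.441/1 = 6.441
Smallest n/ν is Z → limiting reagent.
n(A) = (1/1) × 6.441 = 6.441 mol
mass = 6.441 × 790.28 = 5090 g

5090 g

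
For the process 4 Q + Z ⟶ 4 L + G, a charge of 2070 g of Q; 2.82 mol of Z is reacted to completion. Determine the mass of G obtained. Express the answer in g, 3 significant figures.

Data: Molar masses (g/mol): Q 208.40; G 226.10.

n(Q) = 2070 / 208.40 = 9.933 mol
n(Z) = 2.820 mol
n/ν for Q = 9.933/4 = 2.483
n/ν for Z = 2.820/1 = 2.820
Smallest n/ν is Q → limiting reagent.
n(G) = (1/4) × 9.933 = 2.483 mol
mass = 2.483 × 226.10 = 561.4 g

561 g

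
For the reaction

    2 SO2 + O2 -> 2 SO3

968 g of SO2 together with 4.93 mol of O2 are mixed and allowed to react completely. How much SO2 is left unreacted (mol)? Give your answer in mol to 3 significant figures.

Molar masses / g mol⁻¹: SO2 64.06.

5.25 mol

n(SO2) = 968.0 / 64.06 = 15.11 mol
n(O2) = 4.930 mol
n/ν for SO2 = 15.11/2 = 7.555
n/ν for O2 = 4.930/1 = 4.930
Smallest n/ν is O2 → limiting reagent.
SO2 consumed = (2/1) × 4.930 = 9.860 mol
SO2 remaining = 15.11 − 9.860 = 5.250 mol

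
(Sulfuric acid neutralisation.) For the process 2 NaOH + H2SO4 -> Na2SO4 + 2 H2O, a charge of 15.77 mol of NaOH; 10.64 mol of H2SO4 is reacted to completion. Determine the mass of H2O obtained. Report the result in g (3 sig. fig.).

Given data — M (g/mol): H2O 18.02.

284 g

n(NaOH) = 15.77 mol
n(H2SO4) = 10.64 mol
n/ν for NaOH = 15.77/2 = 7.885
n/ν for H2SO4 = 10.64/1 = 10.64
Smallest n/ν is NaOH → limiting reagent.
n(H2O) = (2/2) × 15.77 = 15.77 mol
mass = 15.77 × 18.02 = 284.2 g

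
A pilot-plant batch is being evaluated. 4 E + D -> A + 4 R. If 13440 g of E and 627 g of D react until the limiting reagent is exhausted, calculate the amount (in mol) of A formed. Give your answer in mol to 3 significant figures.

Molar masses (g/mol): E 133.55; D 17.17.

25.2 mol

n(E) = 13440 / 133.55 = 100.6 mol
n(D) = 627.0 / 17.17 = 36.52 mol
n/ν for E = 100.6/4 = 25.15
n/ν for D = 36.52/1 = 36.52
Smallest n/ν is E → limiting reagent.
n(A) = (1/4) × 100.6 = 25.15 mol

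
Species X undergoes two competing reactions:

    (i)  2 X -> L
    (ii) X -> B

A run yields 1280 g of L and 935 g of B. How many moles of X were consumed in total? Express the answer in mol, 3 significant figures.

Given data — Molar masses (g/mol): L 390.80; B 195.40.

n(L) = 1280 / 390.80 = 3.275 mol
n(B) = 935 / 195.40 = 4.785 mol
n(X) via (i) = (2/1)×3.275 = 6.550 mol
n(X) via (ii) = (1/1)×4.785 = 4.785 mol
total n(X) = 6.550 + 4.785 = 11.34 mol

11.3 mol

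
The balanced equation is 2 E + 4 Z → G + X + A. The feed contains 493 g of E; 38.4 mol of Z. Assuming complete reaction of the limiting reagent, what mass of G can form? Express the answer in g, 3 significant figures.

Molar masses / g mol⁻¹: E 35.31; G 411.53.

2870 g

n(E) = 493.0 / 35.31 = 13.96 mol
n(Z) = 38.40 mol
n/ν for E = 13.96/2 = 6.980
n/ν for Z = 38.40/4 = 9.600
Smallest n/ν is E → limiting reagent.
n(G) = (1/2) × 13.96 = 6.980 mol
mass = 6.980 × 411.53 = 2872 g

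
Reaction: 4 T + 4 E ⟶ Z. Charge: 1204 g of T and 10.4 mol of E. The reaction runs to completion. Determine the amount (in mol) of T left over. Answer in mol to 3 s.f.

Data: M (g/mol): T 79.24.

4.79 mol

n(T) = 1204 / 79.24 = 15.19 mol
n(E) = 10.40 mol
n/ν → T: 3.798, E: 2.600; E is limiting.
T consumed = (4/4) × 10.40 = 10.40 mol
T remaining = 15.19 − 10.40 = 4.790 mol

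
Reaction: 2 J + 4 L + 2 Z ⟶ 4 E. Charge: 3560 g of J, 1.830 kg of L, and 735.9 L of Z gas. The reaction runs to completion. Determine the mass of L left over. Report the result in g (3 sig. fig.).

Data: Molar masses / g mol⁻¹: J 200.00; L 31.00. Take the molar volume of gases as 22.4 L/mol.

726 g

n(J) = 3560 / 200.00 = 17.80 mol
n(L) = 1.830×1000 / 31.00 = 59.03 mol
n(Z) = 735.9 / 22.4 = 32.85 mol
n/ν for J = 17.80/2 = 8.900
n/ν for L = 59.03/4 = 14.76
n/ν for Z = 32.85/2 = 16.43
Smallest n/ν is J → limiting reagent.
L consumed = (4/2) × 17.80 = 35.60 mol
L remaining = 59.03 − 35.60 = 23.43 mol
mass = 23.43 × 31.00 = 726.3 g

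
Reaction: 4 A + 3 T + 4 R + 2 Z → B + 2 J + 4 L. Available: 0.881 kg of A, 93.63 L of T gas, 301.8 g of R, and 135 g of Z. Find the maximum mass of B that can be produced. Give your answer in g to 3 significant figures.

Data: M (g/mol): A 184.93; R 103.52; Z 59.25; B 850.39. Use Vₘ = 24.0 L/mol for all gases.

620 g

n(A) = 0.8810×1000 / 184.93 = 4.764 mol
n(T) = 93.63 / 24.0 = 3.901 mol
n(R) = 301.8 / 103.52 = 2.915 mol
n(Z) = 135.0 / 59.25 = 2.278 mol
n/ν → A: 1.191, T: 1.300, R: 0.7288, Z: 1.139; R is limiting.
n(B) = (1/4) × 2.915 = 0.7288 mol
mass = 0.7288 × 850.39 = 619.8 g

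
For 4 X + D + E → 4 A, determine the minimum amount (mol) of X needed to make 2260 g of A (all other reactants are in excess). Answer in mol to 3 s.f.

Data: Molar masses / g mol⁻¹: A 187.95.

12.0 mol

n(A) = 2260 / 187.95 = 12.02 mol
n(X) = (4/4) × 12.02 = 12.02 mol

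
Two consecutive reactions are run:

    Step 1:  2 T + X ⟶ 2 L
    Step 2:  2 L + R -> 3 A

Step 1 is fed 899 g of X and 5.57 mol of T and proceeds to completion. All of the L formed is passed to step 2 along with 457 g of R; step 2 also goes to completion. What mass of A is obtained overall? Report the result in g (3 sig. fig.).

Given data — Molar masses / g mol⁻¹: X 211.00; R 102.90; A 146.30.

Step 1:
n(X) = 899.0 / 211.00 = 4.261 mol
n(T) = 5.570 mol
n/ν for X = 4.261/1 = 4.261
n/ν for T = 5.570/2 = 2.785
Smallest n/ν is T → limiting reagent.
n(L) produced = (2/2) × 5.570 = 5.570 mol
Step 2:
n(L) available = 5.570 mol
n(R) = 457.0 / 102.90 = 4.441 mol
n/ν for L = 5.570/2 = 2.785
n/ν for R = 4.441/1 = 4.441
Smallest n/ν is L → limiting reagent.
n(A) = (3/2) × 5.570 = 8.355 mol
mass = 8.355 × 146.30 = 1222 g

1220 g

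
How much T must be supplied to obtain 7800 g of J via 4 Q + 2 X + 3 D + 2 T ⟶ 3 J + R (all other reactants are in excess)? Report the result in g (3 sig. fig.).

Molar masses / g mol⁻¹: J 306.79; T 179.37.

n(J) = 7800 / 306.79 = 25.42 mol
n(T) = (2/3) × 25.42 = 16.95 mol
mass = 16.95 × 179.37 = 3040 g

3040 g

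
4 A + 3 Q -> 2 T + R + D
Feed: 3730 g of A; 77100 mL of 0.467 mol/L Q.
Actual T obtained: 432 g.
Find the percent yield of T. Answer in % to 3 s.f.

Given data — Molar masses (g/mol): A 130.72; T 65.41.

46.3 %

n(A) = 3730 / 130.72 = 28.53 mol
n(Q) = 0.467 × 77100/1000 = 36.01 mol
n/ν for A = 28.53/4 = 7.133
n/ν for Q = 36.01/3 = 12.00
Smallest n/ν is A → limiting reagent.
theoretical n(T) = (2/4) × 28.53 = 14.27 mol → 933.4 g
% yield = 432 / 933.4 × 100 = 46.28 %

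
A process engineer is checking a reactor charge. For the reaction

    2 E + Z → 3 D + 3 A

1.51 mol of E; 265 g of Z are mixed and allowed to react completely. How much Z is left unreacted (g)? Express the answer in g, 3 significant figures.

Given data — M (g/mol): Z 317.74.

n(E) = 1.510 mol
n(Z) = 265.0 / 317.74 = 0.8340 mol
n/ν → E: 0.7550, Z: 0.8340; E is limiting.
Z consumed = (1/2) × 1.510 = 0.7550 mol
Z remaining = 0.8340 − 0.7550 = 0.07900 mol
mass = 0.07900 × 317.74 = 25.10 g

25.1 g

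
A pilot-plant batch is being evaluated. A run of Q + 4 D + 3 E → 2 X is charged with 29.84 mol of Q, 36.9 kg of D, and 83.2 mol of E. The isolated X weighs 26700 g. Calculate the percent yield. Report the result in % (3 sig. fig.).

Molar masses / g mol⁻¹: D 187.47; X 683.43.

70.4 %

n(Q) = 29.84 mol
n(D) = 36.90×1000 / 187.47 = 196.8 mol
n(E) = 83.20 mol
n/ν for Q = 29.84/1 = 29.84
n/ν for D = 196.8/4 = 49.20
n/ν for E = 83.20/3 = 27.73
Smallest n/ν is E → limiting reagent.
theoretical n(X) = (2/3) × 83.20 = 55.47 mol → 37910 g
% yield = 26700 / 37910 × 100 = 70.43 %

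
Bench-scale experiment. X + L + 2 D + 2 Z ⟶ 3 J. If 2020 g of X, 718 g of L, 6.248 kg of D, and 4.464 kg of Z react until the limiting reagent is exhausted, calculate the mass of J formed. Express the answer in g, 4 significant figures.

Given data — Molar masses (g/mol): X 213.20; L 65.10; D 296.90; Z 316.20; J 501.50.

n(X) = 2020 / 213.20 = 9.475 mol
n(L) = 718.0 / 65.10 = 11.03 mol
n(D) = 6.248×1000 / 296.90 = 21.04 mol
n(Z) = 4.464×1000 / 316.20 = 14.12 mol
n/ν for X = 9.475/1 = 9.475
n/ν for L = 11.03/1 = 11.03
n/ν for D = 21.04/2 = 10.52
n/ν for Z = 14.12/2 = 7.060
Smallest n/ν is Z → limiting reagent.
n(J) = (3/2) × 14.12 = 21.18 mol
mass = 21.18 × 501.50 = 10620 g

10620 g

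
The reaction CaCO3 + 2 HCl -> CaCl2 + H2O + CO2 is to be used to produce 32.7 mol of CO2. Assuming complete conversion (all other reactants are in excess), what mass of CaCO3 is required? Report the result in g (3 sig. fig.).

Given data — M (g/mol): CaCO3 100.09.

3270 g

n(CO2) = 32.70 mol
n(CaCO3) = (1/1) × 32.70 = 32.70 mol
mass = 32.70 × 100.09 = 3273 g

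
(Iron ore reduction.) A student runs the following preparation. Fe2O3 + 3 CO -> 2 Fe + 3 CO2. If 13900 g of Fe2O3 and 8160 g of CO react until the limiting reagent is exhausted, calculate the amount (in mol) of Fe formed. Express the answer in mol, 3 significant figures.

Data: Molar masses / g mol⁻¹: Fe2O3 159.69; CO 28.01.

n(Fe2O3) = 13900 / 159.69 = 87.04 mol
n(CO) = 8160 / 28.01 = 291.3 mol
n/ν for Fe2O3 = 87.04/1 = 87.04
n/ν for CO = 291.3/3 = 97.10
Smallest n/ν is Fe2O3 → limiting reagent.
n(Fe) = (2/1) × 87.04 = 174.1 mol

174 mol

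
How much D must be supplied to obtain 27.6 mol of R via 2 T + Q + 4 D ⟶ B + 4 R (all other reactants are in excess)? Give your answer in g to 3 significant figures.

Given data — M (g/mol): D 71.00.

1960 g

n(R) = 27.60 mol
n(D) = (4/4) × 27.60 = 27.60 mol
mass = 27.60 × 71.00 = 1960 g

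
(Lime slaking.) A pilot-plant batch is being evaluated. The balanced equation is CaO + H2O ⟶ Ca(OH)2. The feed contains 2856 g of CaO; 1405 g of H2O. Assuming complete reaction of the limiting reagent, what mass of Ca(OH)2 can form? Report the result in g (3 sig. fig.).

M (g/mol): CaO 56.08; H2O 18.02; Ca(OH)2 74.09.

n(CaO) = 2856 / 56.08 = 50.93 mol
n(H2O) = 1405 / 18.02 = 77.97 mol
n/ν for CaO = 50.93/1 = 50.93
n/ν for H2O = 77.97/1 = 77.97
Smallest n/ν is CaO → limiting reagent.
n(Ca(OH)2) = (1/1) × 50.93 = 50.93 mol
mass = 50.93 × 74.09 = 3773 g

3770 g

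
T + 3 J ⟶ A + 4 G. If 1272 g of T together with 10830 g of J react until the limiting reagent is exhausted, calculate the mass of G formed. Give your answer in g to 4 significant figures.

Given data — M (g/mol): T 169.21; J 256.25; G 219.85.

6611 g

n(T) = 1272 / 169.21 = 7.517 mol
n(J) = 10830 / 256.25 = 42.26 mol
n/ν for T = 7.517/1 = 7.517
n/ν for J = 42.26/3 = 14.09
Smallest n/ν is T → limiting reagent.
n(G) = (4/1) × 7.517 = 30.07 mol
mass = 30.07 × 219.85 = 6611 g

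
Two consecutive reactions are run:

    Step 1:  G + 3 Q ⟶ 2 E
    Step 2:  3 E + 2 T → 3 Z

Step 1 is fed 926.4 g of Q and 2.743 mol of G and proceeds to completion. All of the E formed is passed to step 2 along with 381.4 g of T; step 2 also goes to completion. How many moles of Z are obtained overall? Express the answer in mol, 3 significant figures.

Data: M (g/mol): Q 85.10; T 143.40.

Step 1:
n(Q) = 926.4 / 85.10 = 10.89 mol
n(G) = 2.743 mol
n/ν for Q = 10.89/3 = 3.630
n/ν for G = 2.743/1 = 2.743
Smallest n/ν is G → limiting reagent.
n(E) produced = (2/1) × 2.743 = 5.486 mol
Step 2:
n(E) available = 5.486 mol
n(T) = 381.4 / 143.40 = 2.660 mol
n/ν for E = 5.486/3 = 1.829
n/ν for T = 2.660/2 = 1.330
Smallest n/ν is T → limiting reagent.
n(Z) = (3/2) × 2.660 = 3.990 mol

3.99 mol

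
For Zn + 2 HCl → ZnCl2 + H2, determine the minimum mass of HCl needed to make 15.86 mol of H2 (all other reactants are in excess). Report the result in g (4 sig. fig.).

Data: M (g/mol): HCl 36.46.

n(H2) = 15.86 mol
n(HCl) = (2/1) × 15.86 = 31.72 mol
mass = 31.72 × 36.46 = 1157 g

1157 g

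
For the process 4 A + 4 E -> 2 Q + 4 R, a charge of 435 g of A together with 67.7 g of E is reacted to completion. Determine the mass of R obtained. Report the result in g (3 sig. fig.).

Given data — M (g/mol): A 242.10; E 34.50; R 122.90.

221 g

n(A) = 435.0 / 242.10 = 1.797 mol
n(E) = 67.70 / 34.50 = 1.962 mol
n/ν → A: 0.4493, E: 0.4905; A is limiting.
n(R) = (4/4) × 1.797 = 1.797 mol
mass = 1.797 × 122.90 = 220.9 g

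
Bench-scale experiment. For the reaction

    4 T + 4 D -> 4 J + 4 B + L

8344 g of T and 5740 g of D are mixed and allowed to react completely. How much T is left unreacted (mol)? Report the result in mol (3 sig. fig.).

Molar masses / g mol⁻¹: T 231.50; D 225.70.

n(T) = 8344 / 231.50 = 36.04 mol
n(D) = 5740 / 225.70 = 25.43 mol
n/ν for T = 36.04/4 = 9.010
n/ν for D = 25.43/4 = 6.358
Smallest n/ν is D → limiting reagent.
T consumed = (4/4) × 25.43 = 25.43 mol
T remaining = 36.04 − 25.43 = 10.61 mol

10.6 mol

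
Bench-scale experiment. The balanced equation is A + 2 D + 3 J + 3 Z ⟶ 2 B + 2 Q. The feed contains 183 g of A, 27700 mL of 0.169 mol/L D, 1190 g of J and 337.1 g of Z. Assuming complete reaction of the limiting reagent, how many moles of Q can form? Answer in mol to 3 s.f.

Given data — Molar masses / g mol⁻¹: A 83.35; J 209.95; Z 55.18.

3.78 mol

n(A) = 183.0 / 83.35 = 2.196 mol
n(D) = 0.169 × 27700/1000 = 4.681 mol
n(J) = 1190 / 209.95 = 5.668 mol
n(Z) = 337.1 / 55.18 = 6.109 mol
n/ν for A = 2.196/1 = 2.196
n/ν for D = 4.681/2 = 2.341
n/ν for J = 5.668/3 = 1.889
n/ν for Z = 6.109/3 = 2.036
Smallest n/ν is J → limiting reagent.
n(Q) = (2/3) × 5.668 = 3.779 mol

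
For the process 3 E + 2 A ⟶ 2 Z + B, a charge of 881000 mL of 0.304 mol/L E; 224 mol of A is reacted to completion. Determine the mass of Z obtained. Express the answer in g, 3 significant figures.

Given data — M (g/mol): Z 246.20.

n(E) = 0.304 × 881000/1000 = 267.8 mol
n(A) = 224.0 mol
n/ν for E = 267.8/3 = 89.27
n/ν for A = 224.0/2 = 112.0
Smallest n/ν is E → limiting reagent.
n(Z) = (2/3) × 267.8 = 178.5 mol
mass = 178.5 × 246.20 = 43950 g

44000 g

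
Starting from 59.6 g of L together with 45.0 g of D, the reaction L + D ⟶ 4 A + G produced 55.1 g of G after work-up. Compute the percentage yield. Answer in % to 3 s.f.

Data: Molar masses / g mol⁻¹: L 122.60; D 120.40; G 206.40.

n(L) = 59.60 / 122.60 = 0.4861 mol
n(D) = 45.00 / 120.40 = 0.3738 mol
n/ν for L = 0.4861/1 = 0.4861
n/ν for D = 0.3738/1 = 0.3738
Smallest n/ν is D → limiting reagent.
theoretical n(G) = (1/1) × 0.3738 = 0.3738 mol → 77.15 g
% yield = 55.1 / 77.15 × 100 = 71.42 %

71.4 %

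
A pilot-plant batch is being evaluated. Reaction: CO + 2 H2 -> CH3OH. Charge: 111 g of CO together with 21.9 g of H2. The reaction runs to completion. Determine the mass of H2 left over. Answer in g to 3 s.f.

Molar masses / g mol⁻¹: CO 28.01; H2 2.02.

5.89 g

n(CO) = 111.0 / 28.01 = 3.963 mol
n(H2) = 21.90 / 2.02 = 10.84 mol
n/ν → CO: 3.963, H2: 5.420; CO is limiting.
H2 consumed = (2/1) × 3.963 = 7.926 mol
H2 remaining = 10.84 − 7.926 = 2.914 mol
mass = 2.914 × 2.02 = 5.886 g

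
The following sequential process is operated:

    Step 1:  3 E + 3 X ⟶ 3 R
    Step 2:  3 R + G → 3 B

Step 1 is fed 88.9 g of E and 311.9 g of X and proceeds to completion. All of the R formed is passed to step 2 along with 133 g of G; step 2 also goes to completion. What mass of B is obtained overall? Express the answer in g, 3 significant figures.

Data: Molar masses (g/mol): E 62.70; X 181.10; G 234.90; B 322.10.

Step 1:
n(E) = 88.90 / 62.70 = 1.418 mol
n(X) = 311.9 / 181.10 = 1.722 mol
n/ν for E = 1.418/3 = 0.4727
n/ν for X = 1.722/3 = 0.5740
Smallest n/ν is E → limiting reagent.
n(R) produced = (3/3) × 1.418 = 1.418 mol
Step 2:
n(R) available = 1.418 mol
n(G) = 133.0 / 234.90 = 0.5662 mol
n/ν for R = 1.418/3 = 0.4727
n/ν for G = 0.5662/1 = 0.5662
Smallest n/ν is R → limiting reagent.
n(B) = (3/3) × 1.418 = 1.418 mol
mass = 1.418 × 322.10 = 456.7 g

457 g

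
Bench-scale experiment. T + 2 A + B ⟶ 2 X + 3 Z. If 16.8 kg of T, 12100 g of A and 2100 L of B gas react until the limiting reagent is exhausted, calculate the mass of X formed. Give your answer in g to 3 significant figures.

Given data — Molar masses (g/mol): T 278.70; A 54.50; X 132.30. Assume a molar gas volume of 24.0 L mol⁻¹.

n(T) = 16.80×1000 / 278.70 = 60.28 mol
n(A) = 12100 / 54.50 = 222.0 mol
n(B) = 2100 / 24.0 = 87.50 mol
n/ν → T: 60.28, A: 111.0, B: 87.50; T is limiting.
n(X) = (2/1) × 60.28 = 120.6 mol
mass = 120.6 × 132.30 = 15960 g

16000 g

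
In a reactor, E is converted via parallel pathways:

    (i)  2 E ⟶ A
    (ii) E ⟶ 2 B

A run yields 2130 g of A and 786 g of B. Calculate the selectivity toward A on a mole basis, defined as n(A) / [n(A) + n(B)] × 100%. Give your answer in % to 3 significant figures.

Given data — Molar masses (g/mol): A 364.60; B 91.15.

n(A) = 2130 / 364.60 = 5.842 mol
n(B) = 786 / 91.15 = 8.623 mol
selectivity = 5.842/(5.842+8.623) × 100 = 40.39 %

40.4 %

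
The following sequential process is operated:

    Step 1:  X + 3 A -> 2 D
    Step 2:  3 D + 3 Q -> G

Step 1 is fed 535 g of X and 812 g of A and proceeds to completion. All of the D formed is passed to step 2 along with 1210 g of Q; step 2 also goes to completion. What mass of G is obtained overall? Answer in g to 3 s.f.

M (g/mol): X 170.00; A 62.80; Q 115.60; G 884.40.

Step 1:
n(X) = 535.0 / 170.00 = 3.147 mol
n(A) = 812.0 / 62.80 = 12.93 mol
n/ν for X = 3.147/1 = 3.147
n/ν for A = 12.93/3 = 4.310
Smallest n/ν is X → limiting reagent.
n(D) produced = (2/1) × 3.147 = 6.294 mol
Step 2:
n(D) available = 6.294 mol
n(Q) = 1210 / 115.60 = 10.47 mol
n/ν for D = 6.294/3 = 2.098
n/ν for Q = 10.47/3 = 3.490
Smallest n/ν is D → limiting reagent.
n(G) = (1/3) × 6.294 = 2.098 mol
mass = 2.098 × 884.40 = 1855 g

1860 g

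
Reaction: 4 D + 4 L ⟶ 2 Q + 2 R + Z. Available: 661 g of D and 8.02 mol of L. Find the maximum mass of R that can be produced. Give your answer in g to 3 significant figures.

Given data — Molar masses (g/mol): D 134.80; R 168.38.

n(D) = 661.0 / 134.80 = 4.904 mol
n(L) = 8.020 mol
n/ν for D = 4.904/4 = 1.226
n/ν for L = 8.020/4 = 2.005
Smallest n/ν is D → limiting reagent.
n(R) = (2/4) × 4.904 = 2.452 mol
mass = 2.452 × 168.38 = 412.9 g

413 g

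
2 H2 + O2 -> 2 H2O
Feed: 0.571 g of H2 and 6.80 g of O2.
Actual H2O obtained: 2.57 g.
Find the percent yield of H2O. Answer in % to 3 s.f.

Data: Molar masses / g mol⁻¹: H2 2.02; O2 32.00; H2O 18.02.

n(H2) = 0.5710 / 2.02 = 0.2827 mol
n(O2) = 6.800 / 32.00 = 0.2125 mol
n/ν for H2 = 0.2827/2 = 0.1414
n/ν for O2 = 0.2125/1 = 0.2125
Smallest n/ν is H2 → limiting reagent.
theoretical n(H2O) = (2/2) × 0.2827 = 0.2827 mol → 5.094 g
% yield = 2.57 / 5.094 × 100 = 50.45 %

50.5 %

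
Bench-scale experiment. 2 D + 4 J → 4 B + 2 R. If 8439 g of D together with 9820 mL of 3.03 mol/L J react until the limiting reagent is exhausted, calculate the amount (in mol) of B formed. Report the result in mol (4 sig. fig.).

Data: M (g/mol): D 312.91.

29.75 mol

n(D) = 8439 / 312.91 = 26.97 mol
n(J) = 3.03 × 9820/1000 = 29.75 mol
n/ν → D: 13.49, J: 7.438; J is limiting.
n(B) = (4/4) × 29.75 = 29.75 mol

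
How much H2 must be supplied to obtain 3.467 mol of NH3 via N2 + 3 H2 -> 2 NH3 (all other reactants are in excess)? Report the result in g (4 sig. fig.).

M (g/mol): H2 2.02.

10.51 g

n(NH3) = 3.467 mol
n(H2) = (3/2) × 3.467 = 5.201 mol
mass = 5.201 × 2.02 = 10.51 g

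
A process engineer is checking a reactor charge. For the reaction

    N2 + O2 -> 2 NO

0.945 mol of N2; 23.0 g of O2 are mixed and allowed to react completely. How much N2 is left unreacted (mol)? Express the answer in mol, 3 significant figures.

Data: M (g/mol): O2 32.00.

n(N2) = 0.9450 mol
n(O2) = 23.00 / 32.00 = 0.7188 mol
n/ν → N2: 0.9450, O2: 0.7188; O2 is limiting.
N2 consumed = (1/1) × 0.7188 = 0.7188 mol
N2 remaining = 0.9450 − 0.7188 = 0.2262 mol

0.226 mol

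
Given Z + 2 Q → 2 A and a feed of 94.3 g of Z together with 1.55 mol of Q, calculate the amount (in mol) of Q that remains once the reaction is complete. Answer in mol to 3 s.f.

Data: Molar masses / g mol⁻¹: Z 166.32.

0.416 mol

n(Z) = 94.30 / 166.32 = 0.5670 mol
n(Q) = 1.550 mol
n/ν for Z = 0.5670/1 = 0.5670
n/ν for Q = 1.550/2 = 0.7750
Smallest n/ν is Z → limiting reagent.
Q consumed = (2/1) × 0.5670 = 1.134 mol
Q remaining = 1.550 − 1.134 = 0.4160 mol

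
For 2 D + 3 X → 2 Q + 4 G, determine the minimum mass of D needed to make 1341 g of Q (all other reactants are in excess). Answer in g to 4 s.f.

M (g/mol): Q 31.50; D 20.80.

n(Q) = 1341 / 31.50 = 42.57 mol
n(D) = (2/2) × 42.57 = 42.57 mol
mass = 42.57 × 20.80 = 885.5 g

885.5 g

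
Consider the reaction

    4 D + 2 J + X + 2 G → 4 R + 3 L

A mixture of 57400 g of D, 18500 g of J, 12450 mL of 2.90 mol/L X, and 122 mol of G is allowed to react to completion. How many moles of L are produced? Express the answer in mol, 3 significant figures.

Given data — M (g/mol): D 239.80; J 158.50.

108 mol

n(D) = 57400 / 239.80 = 239.4 mol
n(J) = 18500 / 158.50 = 116.7 mol
n(X) = 2.90 × 12450/1000 = 36.11 mol
n(G) = 122.0 mol
n/ν for D = 239.4/4 = 59.85
n/ν for J = 116.7/2 = 58.35
n/ν for X = 36.11/1 = 36.11
n/ν for G = 122.0/2 = 61.00
Smallest n/ν is X → limiting reagent.
n(L) = (3/1) × 36.11 = 108.3 mol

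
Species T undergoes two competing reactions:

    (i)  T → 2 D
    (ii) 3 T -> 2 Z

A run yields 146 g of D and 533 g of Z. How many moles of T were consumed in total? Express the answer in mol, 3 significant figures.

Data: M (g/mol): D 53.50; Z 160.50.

6.35 mol

n(D) = 146 / 53.50 = 2.729 mol
n(Z) = 533 / 160.50 = 3.321 mol
n(T) via (i) = (1/2)×2.729 = 1.365 mol
n(T) via (ii) = (3/2)×3.321 = 4.982 mol
total n(T) = 1.365 + 4.982 = 6.347 mol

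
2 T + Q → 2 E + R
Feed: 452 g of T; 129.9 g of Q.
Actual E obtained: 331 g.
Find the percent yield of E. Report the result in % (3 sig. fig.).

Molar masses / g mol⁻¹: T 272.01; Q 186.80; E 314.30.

n(T) = 452.0 / 272.01 = 1.662 mol
n(Q) = 129.9 / 186.80 = 0.6954 mol
n/ν for T = 1.662/2 = 0.8310
n/ν for Q = 0.6954/1 = 0.6954
Smallest n/ν is Q → limiting reagent.
theoretical n(E) = (2/1) × 0.6954 = 1.391 mol → 437.2 g
% yield = 331 / 437.2 × 100 = 75.71 %

75.7 %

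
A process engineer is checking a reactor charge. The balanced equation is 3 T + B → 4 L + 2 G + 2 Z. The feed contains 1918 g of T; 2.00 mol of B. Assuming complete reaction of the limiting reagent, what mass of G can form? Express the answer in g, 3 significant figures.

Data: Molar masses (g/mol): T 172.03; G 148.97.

n(T) = 1918 / 172.03 = 11.15 mol
n(B) = 2.000 mol
n/ν → T: 3.717, B: 2.000; B is limiting.
n(G) = (2/1) × 2.000 = 4.000 mol
mass = 4.000 × 148.97 = 595.9 g

596 g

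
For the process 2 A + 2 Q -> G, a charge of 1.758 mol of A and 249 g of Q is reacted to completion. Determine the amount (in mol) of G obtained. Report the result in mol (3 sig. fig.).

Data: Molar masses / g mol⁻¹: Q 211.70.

n(A) = 1.758 mol
n(Q) = 249.0 / 211.70 = 1.176 mol
n/ν for A = 1.758/2 = 0.8790
n/ν for Q = 1.176/2 = 0.5880
Smallest n/ν is Q → limiting reagent.
n(G) = (1/2) × 1.176 = 0.5880 mol

0.588 mol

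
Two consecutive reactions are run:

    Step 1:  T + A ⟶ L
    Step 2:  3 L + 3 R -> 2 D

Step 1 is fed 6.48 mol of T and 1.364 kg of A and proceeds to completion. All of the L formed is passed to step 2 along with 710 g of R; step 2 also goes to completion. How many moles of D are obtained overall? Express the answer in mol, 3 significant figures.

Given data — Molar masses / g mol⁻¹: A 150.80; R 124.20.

Step 1:
n(T) = 6.480 mol
n(A) = 1.364×1000 / 150.80 = 9.045 mol
n/ν for T = 6.480/1 = 6.480
n/ν for A = 9.045/1 = 9.045
Smallest n/ν is T → limiting reagent.
n(L) produced = (1/1) × 6.480 = 6.480 mol
Step 2:
n(L) available = 6.480 mol
n(R) = 710.0 / 124.20 = 5.717 mol
n/ν for L = 6.480/3 = 2.160
n/ν for R = 5.717/3 = 1.906
Smallest n/ν is R → limiting reagent.
n(D) = (2/3) × 5.717 = 3.811 mol

3.81 mol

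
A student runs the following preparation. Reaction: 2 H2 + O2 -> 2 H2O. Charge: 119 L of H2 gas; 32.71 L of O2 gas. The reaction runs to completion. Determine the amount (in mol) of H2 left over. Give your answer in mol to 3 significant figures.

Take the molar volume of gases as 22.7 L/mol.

n(H2) = 119.0 / 22.7 = 5.242 mol
n(O2) = 32.71 / 22.7 = 1.441 mol
n/ν for H2 = 5.242/2 = 2.621
n/ν for O2 = 1.441/1 = 1.441
Smallest n/ν is O2 → limiting reagent.
H2 consumed = (2/1) × 1.441 = 2.882 mol
H2 remaining = 5.242 − 2.882 = 2.360 mol

2.36 mol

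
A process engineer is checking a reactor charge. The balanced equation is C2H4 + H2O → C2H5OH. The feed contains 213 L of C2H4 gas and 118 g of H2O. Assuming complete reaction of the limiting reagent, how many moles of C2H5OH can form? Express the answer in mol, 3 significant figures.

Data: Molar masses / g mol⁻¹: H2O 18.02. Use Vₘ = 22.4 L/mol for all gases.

n(C2H4) = 213.0 / 22.4 = 9.509 mol
n(H2O) = 118.0 / 18.02 = 6.548 mol
n/ν for C2H4 = 9.509/1 = 9.509
n/ν for H2O = 6.548/1 = 6.548
Smallest n/ν is H2O → limiting reagent.
n(C2H5OH) = (1/1) × 6.548 = 6.548 mol

6.55 mol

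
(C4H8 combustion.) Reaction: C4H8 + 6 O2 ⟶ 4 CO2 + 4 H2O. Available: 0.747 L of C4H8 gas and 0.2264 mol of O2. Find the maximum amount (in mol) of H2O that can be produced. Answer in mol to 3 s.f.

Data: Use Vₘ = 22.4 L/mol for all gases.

0.133 mol

n(C4H8) = 0.7470 / 22.4 = 0.03335 mol
n(O2) = 0.2264 mol
n/ν for C4H8 = 0.03335/1 = 0.03335
n/ν for O2 = 0.2264/6 = 0.03773
Smallest n/ν is C4H8 → limiting reagent.
n(H2O) = (4/1) × 0.03335 = 0.1334 mol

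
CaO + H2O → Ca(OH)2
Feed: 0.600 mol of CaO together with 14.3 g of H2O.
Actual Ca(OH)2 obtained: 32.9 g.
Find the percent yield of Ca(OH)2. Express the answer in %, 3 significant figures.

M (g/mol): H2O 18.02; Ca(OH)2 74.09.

74.0 %

n(CaO) = 0.6000 mol
n(H2O) = 14.30 / 18.02 = 0.7936 mol
n/ν for CaO = 0.6000/1 = 0.6000
n/ν for H2O = 0.7936/1 = 0.7936
Smallest n/ν is CaO → limiting reagent.
theoretical n(Ca(OH)2) = (1/1) × 0.6000 = 0.6000 mol → 44.45 g
% yield = 32.9 / 44.45 × 100 = 74.02 %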